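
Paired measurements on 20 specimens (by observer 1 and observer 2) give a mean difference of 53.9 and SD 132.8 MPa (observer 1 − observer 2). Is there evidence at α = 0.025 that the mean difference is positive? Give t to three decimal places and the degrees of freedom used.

t = 1.815, df = 19

H0: μ_d = 0; H1: μ_d > 0 (paired t-test on the differences, right-tailed).
t = d̄/(s_d/√n) = 53.9/(132.8/√20) = 1.815
df = n − 1 = 19
p-value = P(T ≥ 1.815) ≈ 0.0427
Since p ≈ 0.0427 > α = 0.025, fail to reject H0; the data do not provide sufficient evidence against H0.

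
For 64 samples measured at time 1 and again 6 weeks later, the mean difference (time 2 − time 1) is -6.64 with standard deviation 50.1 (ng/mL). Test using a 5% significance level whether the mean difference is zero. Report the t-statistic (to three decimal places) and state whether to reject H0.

t = -1.060; fail to reject H0

H0: μ_d = 0; H1: μ_d ≠ 0 (paired t-test on the differences, two-sided).
t = d̄/(s_d/√n) = -6.64/(50.1/√64) = -1.060
df = n − 1 = 63
Two-sided p-value ≈ 0.293
Since p ≈ 0.293 > α = 0.05, fail to reject H0; the data do not provide sufficient evidence against H0.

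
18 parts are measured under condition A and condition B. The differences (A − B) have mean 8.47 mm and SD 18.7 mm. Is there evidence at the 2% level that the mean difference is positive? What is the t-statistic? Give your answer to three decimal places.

H0: μ_d = 0; H1: μ_d > 0 (paired t-test on the differences, right-tailed).
t = d̄/(s_d/√n) = 8.47/(18.7/√18) = 1.922
df = n − 1 = 17
p-value = P(T ≥ 1.922) ≈ 0.0358
Since p ≈ 0.0358 > α = 0.02, fail to reject H0; the data do not provide sufficient evidence against H0.

1.922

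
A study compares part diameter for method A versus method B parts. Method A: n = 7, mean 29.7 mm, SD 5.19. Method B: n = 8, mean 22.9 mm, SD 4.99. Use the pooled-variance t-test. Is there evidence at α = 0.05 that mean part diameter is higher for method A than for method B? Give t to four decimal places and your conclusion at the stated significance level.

t = 2.5847; reject H0

Let group 1 = method A, group 2 = method B. H0: μ_1 = μ_2; H1: μ_1 > μ_2 (two-sample pooled-variance t-test, right-tailed).
s_p² = [(7−1)·5.19² + (8−1)·4.99²]/(7+8−2) = 25.8398
t = (29.7 − 22.9)/√[25.8398·(1/7 + 1/8)] = 2.5847
df = n₁ + n₂ − 2 = 13
p-value = P(T ≥ 2.5847) ≈ 0.0113
Since p ≈ 0.0113 < α = 0.05, reject H0; the evidence is statistically significant.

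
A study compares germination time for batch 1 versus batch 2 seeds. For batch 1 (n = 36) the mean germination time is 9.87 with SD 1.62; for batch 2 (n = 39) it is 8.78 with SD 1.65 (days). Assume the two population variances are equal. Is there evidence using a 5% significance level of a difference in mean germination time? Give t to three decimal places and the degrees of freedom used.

t = 2.883, df = 73

Let group 1 = batch 1, group 2 = batch 2. H0: μ_1 = μ_2; H1: μ_1 ≠ μ_2 (two-sample pooled-variance t-test, two-sided).
s_p² = [(36−1)·1.62² + (39−1)·1.65²]/(36+39−2) = 2.67547
t = (9.87 − 8.78)/√[2.67547·(1/36 + 1/39)] = 2.883
df = n₁ + n₂ − 2 = 73
Two-sided p-value ≈ 0.0052
Since p ≈ 0.0052 < α = 0.05, reject H0; the data support H1.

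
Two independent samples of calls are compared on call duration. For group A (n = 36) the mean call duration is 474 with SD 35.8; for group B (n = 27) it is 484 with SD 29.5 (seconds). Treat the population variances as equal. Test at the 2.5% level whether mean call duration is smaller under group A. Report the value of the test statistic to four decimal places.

-1.1809

Let group 1 = group A, group 2 = group B. H0: μ_1 = μ_2; H1: μ_1 < μ_2 (two-sample pooled-variance t-test, left-tailed).
s_p² = [(36−1)·35.8² + (27−1)·29.5²]/(36+27−2) = 1106.29
t = (474 − 484)/√[1106.29·(1/36 + 1/27)] = -1.1809
df = n₁ + n₂ − 2 = 61
p-value = P(T ≤ -1.1809) ≈ 0.121
Since p ≈ 0.121 > α = 0.025, fail to reject H0; the evidence is not statistically significant.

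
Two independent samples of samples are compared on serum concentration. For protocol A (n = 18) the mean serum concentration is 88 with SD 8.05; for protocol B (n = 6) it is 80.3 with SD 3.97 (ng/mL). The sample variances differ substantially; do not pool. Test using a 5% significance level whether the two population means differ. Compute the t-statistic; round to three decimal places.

Let group 1 = protocol A, group 2 = protocol B. H0: μ_1 = μ_2; H1: μ_1 ≠ μ_2 (Welch's two-sample t-test, two-sided).
t = (x̄_1 − x̄_2)/√(s_1²/n_1 + s_2²/n_2) = (88 − 80.3)/√(8.05²/18 + 3.97²/6) = 3.086
Welch–Satterthwaite df ≈ 18.10
Two-sided p-value ≈ 0.0063
Since p ≈ 0.0063 < α = 0.05, reject H0; the data support H1.

3.086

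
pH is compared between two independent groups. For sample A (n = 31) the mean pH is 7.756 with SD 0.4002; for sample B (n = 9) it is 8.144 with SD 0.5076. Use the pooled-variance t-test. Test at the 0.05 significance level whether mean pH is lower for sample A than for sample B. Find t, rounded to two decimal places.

Let group 1 = sample A, group 2 = sample B. H0: μ_1 = μ_2; H1: μ_1 < μ_2 (two-sample pooled-variance t-test, left-tailed).
s_p² = [(31−1)·0.4002² + (9−1)·0.5076²]/(31+9−2) = 0.180686
t = (7.756 − 8.144)/√[0.180686·(1/31 + 1/9)] = -2.41
df = n₁ + n₂ − 2 = 38
p-value = P(T ≤ -2.41) ≈ 0.0104
Since p ≈ 0.0104 < α = 0.05, reject H0; the evidence is statistically significant.

-2.41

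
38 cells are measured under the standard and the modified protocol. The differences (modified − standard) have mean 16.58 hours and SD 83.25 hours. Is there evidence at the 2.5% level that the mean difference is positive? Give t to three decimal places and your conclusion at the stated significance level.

t = 1.228; fail to reject H0

H0: μ_d = 0; H1: μ_d > 0 (paired t-test on the differences, right-tailed).
t = d̄/(s_d/√n) = 16.58/(83.25/√38) = 1.228
df = n − 1 = 37
p-value = P(T ≥ 1.228) ≈ 0.1137
Since p ≈ 0.1137 > α = 0.025, fail to reject H0; the data do not provide sufficient evidence against H0.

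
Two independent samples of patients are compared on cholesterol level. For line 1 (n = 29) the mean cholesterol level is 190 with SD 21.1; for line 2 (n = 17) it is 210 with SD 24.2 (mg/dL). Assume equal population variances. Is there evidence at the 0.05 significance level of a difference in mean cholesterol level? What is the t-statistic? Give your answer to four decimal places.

-2.9391

Let group 1 = line 1, group 2 = line 2. H0: μ_1 = μ_2; H1: μ_1 ≠ μ_2 (two-sample pooled-variance t-test, two-sided).
s_p² = [(29−1)·21.1² + (17−1)·24.2²]/(29+17−2) = 496.275
t = (190 − 210)/√[496.275·(1/29 + 1/17)] = -2.9391
df = n₁ + n₂ − 2 = 44
Two-sided p-value ≈ 0.0052
Since p ≈ 0.0052 < α = 0.05, reject H0; the evidence is statistically significant.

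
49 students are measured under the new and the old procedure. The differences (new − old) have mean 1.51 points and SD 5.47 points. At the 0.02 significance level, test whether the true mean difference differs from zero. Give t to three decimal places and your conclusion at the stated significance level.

H0: μ_d = 0; H1: μ_d ≠ 0 (paired t-test on the differences, two-sided).
t = d̄/(s_d/√n) = 1.51/(5.47/√49) = 1.932
df = n − 1 = 48
Two-sided p-value ≈ 0.0592
Since p ≈ 0.0592 > α = 0.02, fail to reject H0; the data do not provide sufficient evidence against H0.

t = 1.932; fail to reject H0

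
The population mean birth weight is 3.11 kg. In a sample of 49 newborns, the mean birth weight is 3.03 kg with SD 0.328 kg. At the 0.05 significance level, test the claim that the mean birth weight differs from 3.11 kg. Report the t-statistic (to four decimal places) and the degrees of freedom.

H0: μ = 3.11; H1: μ ≠ 3.11 (one-sample t-test, two-sided).
t = (x̄ − μ₀)/(s/√n) = (3.03 − 3.11)/(0.328/√49) = -1.7073
df = n − 1 = 48
Two-sided p-value ≈ 0.094
Since p ≈ 0.094 > α = 0.05, fail to reject H0; the evidence is not statistically significant.

t = -1.7073, df = 48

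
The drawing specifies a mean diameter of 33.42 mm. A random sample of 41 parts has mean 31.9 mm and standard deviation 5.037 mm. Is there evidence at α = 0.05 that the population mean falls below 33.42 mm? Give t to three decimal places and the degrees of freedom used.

t = -1.932, df = 40

H0: μ = 33.42; H1: μ < 33.42 (one-sample t-test, left-tailed).
t = (x̄ − μ₀)/(s/√n) = (31.9 − 33.42)/(5.037/√41) = -1.932
df = n − 1 = 40
p-value = P(T ≤ -1.932) ≈ 0.030
Since p ≈ 0.030 < α = 0.05, reject H0; the evidence is statistically significant.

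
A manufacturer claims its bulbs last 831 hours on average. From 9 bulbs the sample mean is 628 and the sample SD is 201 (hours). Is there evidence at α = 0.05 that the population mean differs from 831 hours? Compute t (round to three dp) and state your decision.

H0: μ = 831; H1: μ ≠ 831 (one-sample t-test, two-sided).
t = (x̄ − μ₀)/(s/√n) = (628 − 831)/(201/√9) = -3.030
df = n − 1 = 8
Two-sided p-value ≈ 0.016
Since p ≈ 0.016 < α = 0.05, reject H0; the data support H1.

t = -3.030; reject H0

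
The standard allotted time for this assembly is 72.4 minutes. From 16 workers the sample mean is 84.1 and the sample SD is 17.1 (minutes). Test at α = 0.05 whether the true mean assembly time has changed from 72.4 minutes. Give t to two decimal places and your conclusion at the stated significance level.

t = 2.74; reject H0

H0: μ = 72.4; H1: μ ≠ 72.4 (one-sample t-test, two-sided).
t = (x̄ − μ₀)/(s/√n) = (84.1 − 72.4)/(17.1/√16) = 2.74
df = n − 1 = 15
Two-sided p-value ≈ 0.0153
Since p ≈ 0.0153 < α = 0.05, reject H0; the evidence is statistically significant.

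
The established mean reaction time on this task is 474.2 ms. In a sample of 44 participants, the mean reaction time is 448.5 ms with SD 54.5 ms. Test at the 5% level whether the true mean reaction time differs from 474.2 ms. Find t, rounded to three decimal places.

H0: μ = 474.2; H1: μ ≠ 474.2 (one-sample t-test, two-sided).
t = (x̄ − μ₀)/(s/√n) = (448.5 − 474.2)/(54.5/√44) = -3.128
df = n − 1 = 43
Two-sided p-value ≈ 0.0032
Since p ≈ 0.0032 < α = 0.05, reject H0; the data support H1.

-3.128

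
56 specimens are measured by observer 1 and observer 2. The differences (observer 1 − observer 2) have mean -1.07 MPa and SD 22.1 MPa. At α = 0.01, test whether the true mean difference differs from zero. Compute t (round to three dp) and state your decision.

t = -0.362; fail to reject H0

H0: μ_d = 0; H1: μ_d ≠ 0 (paired t-test on the differences, two-sided).
t = d̄/(s_d/√n) = -1.07/(22.1/√56) = -0.362
df = n − 1 = 55
Two-sided p-value ≈ 0.719
Since p ≈ 0.719 > α = 0.01, fail to reject H0; the evidence is not statistically significant.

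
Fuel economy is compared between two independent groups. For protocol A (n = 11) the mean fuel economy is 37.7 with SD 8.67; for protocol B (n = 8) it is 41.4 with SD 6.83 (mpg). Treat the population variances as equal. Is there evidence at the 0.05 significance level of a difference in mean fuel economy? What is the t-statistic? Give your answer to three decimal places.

-1.000

Let group 1 = protocol A, group 2 = protocol B. H0: μ_1 = μ_2; H1: μ_1 ≠ μ_2 (two-sample pooled-variance t-test, two-sided).
s_p² = [(11−1)·8.67² + (8−1)·6.83²]/(11+8−2) = 63.4254
t = (37.7 − 41.4)/√[63.4254·(1/11 + 1/8)] = -1.000
df = n₁ + n₂ − 2 = 17
Two-sided p-value ≈ 0.3314
Since p ≈ 0.3314 > α = 0.05, fail to reject H0; the data do not provide sufficient evidence against H0.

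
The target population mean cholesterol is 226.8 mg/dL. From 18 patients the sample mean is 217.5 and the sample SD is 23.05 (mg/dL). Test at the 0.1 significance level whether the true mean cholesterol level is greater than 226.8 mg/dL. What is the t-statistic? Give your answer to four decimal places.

H0: μ = 226.8; H1: μ > 226.8 (one-sample t-test, right-tailed).
t = (x̄ − μ₀)/(s/√n) = (217.5 − 226.8)/(23.05/√18) = -1.7118
df = n − 1 = 17
p-value = P(T ≥ -1.7118) ≈ 0.9474
Since p ≈ 0.9474 > α = 0.1, fail to reject H0; the data do not provide sufficient evidence against H0.

-1.7118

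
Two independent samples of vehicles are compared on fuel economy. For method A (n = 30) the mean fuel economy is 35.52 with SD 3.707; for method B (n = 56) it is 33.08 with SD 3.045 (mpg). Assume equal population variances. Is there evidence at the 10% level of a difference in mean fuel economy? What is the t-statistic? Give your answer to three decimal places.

3.279

Let group 1 = method A, group 2 = method B. H0: μ_1 = μ_2; H1: μ_1 ≠ μ_2 (two-sample pooled-variance t-test, two-sided).
s_p² = [(30−1)·3.707² + (56−1)·3.045²]/(30+56−2) = 10.8152
t = (35.52 − 33.08)/√[10.8152·(1/30 + 1/56)] = 3.279
df = n₁ + n₂ − 2 = 84
Two-sided p-value ≈ 0.002
Since p ≈ 0.002 < α = 0.1, reject H0; the data support H1.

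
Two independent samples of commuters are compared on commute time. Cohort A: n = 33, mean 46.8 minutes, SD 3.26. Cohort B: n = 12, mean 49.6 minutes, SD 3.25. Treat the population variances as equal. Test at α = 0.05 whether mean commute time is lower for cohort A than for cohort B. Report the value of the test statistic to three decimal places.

-2.550

Let group 1 = cohort A, group 2 = cohort B. H0: μ_1 = μ_2; H1: μ_1 < μ_2 (two-sample pooled-variance t-test, left-tailed).
s_p² = [(33−1)·3.26² + (12−1)·3.25²]/(33+12−2) = 10.6109
t = (46.8 − 49.6)/√[10.6109·(1/33 + 1/12)] = -2.550
df = n₁ + n₂ − 2 = 43
p-value = P(T ≤ -2.550) ≈ 0.0072
Since p ≈ 0.0072 < α = 0.05, reject H0; the evidence is statistically significant.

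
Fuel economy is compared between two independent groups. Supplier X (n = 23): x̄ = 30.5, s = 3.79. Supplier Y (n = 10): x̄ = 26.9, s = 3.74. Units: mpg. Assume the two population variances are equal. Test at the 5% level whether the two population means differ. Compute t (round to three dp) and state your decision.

Let group 1 = supplier X, group 2 = supplier Y. H0: μ_1 = μ_2; H1: μ_1 ≠ μ_2 (two-sample pooled-variance t-test, two-sided).
s_p² = [(23−1)·3.79² + (10−1)·3.74²]/(23+10−2) = 14.2548
t = (30.5 − 26.9)/√[14.2548·(1/23 + 1/10)] = 2.517
df = n₁ + n₂ − 2 = 31
Two-sided p-value ≈ 0.0172
Since p ≈ 0.0172 < α = 0.05, reject H0; the data support H1.

t = 2.517; reject H0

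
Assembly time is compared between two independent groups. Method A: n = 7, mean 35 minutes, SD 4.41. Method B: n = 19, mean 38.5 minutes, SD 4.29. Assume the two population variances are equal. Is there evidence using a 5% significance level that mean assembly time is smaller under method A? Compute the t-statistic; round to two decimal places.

-1.83

Let group 1 = method A, group 2 = method B. H0: μ_1 = μ_2; H1: μ_1 < μ_2 (two-sample pooled-variance t-test, left-tailed).
s_p² = [(7−1)·4.41² + (19−1)·4.29²]/(7+19−2) = 18.6651
t = (35 − 38.5)/√[18.6651·(1/7 + 1/19)] = -1.83
df = n₁ + n₂ − 2 = 24
p-value = P(T ≤ -1.83) ≈ 0.040
Since p ≈ 0.040 < α = 0.05, reject H0; the evidence is statistically significant.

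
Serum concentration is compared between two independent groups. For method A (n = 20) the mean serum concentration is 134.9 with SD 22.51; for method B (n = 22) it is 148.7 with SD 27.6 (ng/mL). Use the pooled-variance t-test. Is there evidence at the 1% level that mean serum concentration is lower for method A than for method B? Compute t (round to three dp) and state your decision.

Let group 1 = method A, group 2 = method B. H0: μ_1 = μ_2; H1: μ_1 < μ_2 (two-sample pooled-variance t-test, left-tailed).
s_p² = [(20−1)·22.51² + (22−1)·27.6²]/(20+22−2) = 640.607
t = (134.9 − 148.7)/√[640.607·(1/20 + 1/22)] = -1.765
df = n₁ + n₂ − 2 = 40
p-value = P(T ≤ -1.765) ≈ 0.043
Since p ≈ 0.043 > α = 0.01, fail to reject H0; the evidence is not statistically significant.

t = -1.765; fail to reject H0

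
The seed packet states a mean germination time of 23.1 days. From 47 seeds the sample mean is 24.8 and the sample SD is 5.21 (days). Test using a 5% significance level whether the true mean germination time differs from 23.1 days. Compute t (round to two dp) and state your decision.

t = 2.24; reject H0

H0: μ = 23.1; H1: μ ≠ 23.1 (one-sample t-test, two-sided).
t = (x̄ − μ₀)/(s/√n) = (24.8 − 23.1)/(5.21/√47) = 2.24
df = n − 1 = 46
Two-sided p-value ≈ 0.030
Since p ≈ 0.030 < α = 0.05, reject H0; the evidence is statistically significant.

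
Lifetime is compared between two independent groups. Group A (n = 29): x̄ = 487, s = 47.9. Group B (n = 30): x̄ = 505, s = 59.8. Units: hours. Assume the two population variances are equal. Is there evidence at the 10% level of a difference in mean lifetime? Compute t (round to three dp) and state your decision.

t = -1.273; fail to reject H0

Let group 1 = group A, group 2 = group B. H0: μ_1 = μ_2; H1: μ_1 ≠ μ_2 (two-sample pooled-variance t-test, two-sided).
s_p² = [(29−1)·47.9² + (30−1)·59.8²]/(29+30−2) = 2946.47
t = (487 − 505)/√[2946.47·(1/29 + 1/30)] = -1.273
df = n₁ + n₂ − 2 = 57
Two-sided p-value ≈ 0.2081
Since p ≈ 0.2081 > α = 0.1, fail to reject H0; the data do not provide sufficient evidence against H0.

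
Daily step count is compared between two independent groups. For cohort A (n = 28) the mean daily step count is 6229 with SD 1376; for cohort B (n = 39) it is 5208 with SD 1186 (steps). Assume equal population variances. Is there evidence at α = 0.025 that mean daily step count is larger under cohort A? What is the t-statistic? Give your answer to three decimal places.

Let group 1 = cohort A, group 2 = cohort B. H0: μ_1 = μ_2; H1: μ_1 > μ_2 (two-sample pooled-variance t-test, right-tailed).
s_p² = [(28−1)·1376² + (39−1)·1186²]/(28+39−2) = 1608800
t = (6229 − 5208)/√[1608800·(1/28 + 1/39)] = 3.250
df = n₁ + n₂ − 2 = 65
p-value = P(T ≥ 3.250) ≈ 0.001
Since p ≈ 0.001 < α = 0.025, reject H0; the evidence is statistically significant.

3.250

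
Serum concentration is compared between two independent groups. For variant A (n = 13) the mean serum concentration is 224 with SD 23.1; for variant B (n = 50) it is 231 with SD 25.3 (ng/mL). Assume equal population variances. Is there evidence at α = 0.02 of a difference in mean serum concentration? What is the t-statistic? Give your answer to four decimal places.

-0.9036

Let group 1 = variant A, group 2 = variant B. H0: μ_1 = μ_2; H1: μ_1 ≠ μ_2 (two-sample pooled-variance t-test, two-sided).
s_p² = [(13−1)·23.1² + (50−1)·25.3²]/(13+50−2) = 619.143
t = (224 − 231)/√[619.143·(1/13 + 1/50)] = -0.9036
df = n₁ + n₂ − 2 = 61
Two-sided p-value ≈ 0.3697
Since p ≈ 0.3697 > α = 0.02, fail to reject H0; the evidence is not statistically significant.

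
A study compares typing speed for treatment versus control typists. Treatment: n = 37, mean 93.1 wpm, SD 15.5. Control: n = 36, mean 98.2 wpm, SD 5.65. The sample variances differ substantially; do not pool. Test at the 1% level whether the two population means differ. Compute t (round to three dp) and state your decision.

t = -1.877; fail to reject H0

Let group 1 = treatment, group 2 = control. H0: μ_1 = μ_2; H1: μ_1 ≠ μ_2 (Welch's two-sample t-test, two-sided).
t = (x̄_1 − x̄_2)/√(s_1²/n_1 + s_2²/n_2) = (93.1 − 98.2)/√(15.5²/37 + 5.65²/36) = -1.877
Welch–Satterthwaite df ≈ 45.63
Two-sided p-value ≈ 0.0669
Since p ≈ 0.0669 > α = 0.01, fail to reject H0; the data do not provide sufficient evidence against H0.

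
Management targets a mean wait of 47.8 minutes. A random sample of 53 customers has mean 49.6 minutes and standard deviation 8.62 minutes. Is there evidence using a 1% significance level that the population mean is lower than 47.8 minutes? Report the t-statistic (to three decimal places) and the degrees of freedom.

H0: μ = 47.8; H1: μ < 47.8 (one-sample t-test, left-tailed).
t = (x̄ − μ₀)/(s/√n) = (49.6 − 47.8)/(8.62/√53) = 1.520
df = n − 1 = 52
p-value = P(T ≤ 1.520) ≈ 0.9327
Since p ≈ 0.9327 > α = 0.01, fail to reject H0; the evidence is not statistically significant.

t = 1.520, df = 52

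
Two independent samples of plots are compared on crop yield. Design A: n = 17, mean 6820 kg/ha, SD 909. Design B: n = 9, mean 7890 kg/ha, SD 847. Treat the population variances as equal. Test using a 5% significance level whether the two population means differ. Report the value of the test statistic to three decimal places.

Let group 1 = design A, group 2 = design B. H0: μ_1 = μ_2; H1: μ_1 ≠ μ_2 (two-sample pooled-variance t-test, two-sided).
s_p² = [(17−1)·909² + (9−1)·847²]/(17+9−2) = 789990
t = (6820 − 7890)/√[789990·(1/17 + 1/9)] = -2.920
df = n₁ + n₂ − 2 = 24
Two-sided p-value ≈ 0.0075
Since p ≈ 0.0075 < α = 0.05, reject H0; the evidence is statistically significant.

-2.920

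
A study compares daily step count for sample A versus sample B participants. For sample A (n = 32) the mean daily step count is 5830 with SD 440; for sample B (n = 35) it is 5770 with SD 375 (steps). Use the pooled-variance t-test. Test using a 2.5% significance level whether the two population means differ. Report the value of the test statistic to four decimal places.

Let group 1 = sample A, group 2 = sample B. H0: μ_1 = μ_2; H1: μ_1 ≠ μ_2 (two-sample pooled-variance t-test, two-sided).
s_p² = [(32−1)·440² + (35−1)·375²]/(32+35−2) = 165890
t = (5830 − 5770)/√[165890·(1/32 + 1/35)] = 0.6023
df = n₁ + n₂ − 2 = 65
Two-sided p-value ≈ 0.549
Since p ≈ 0.549 > α = 0.025, fail to reject H0; the data do not provide sufficient evidence against H0.

0.6023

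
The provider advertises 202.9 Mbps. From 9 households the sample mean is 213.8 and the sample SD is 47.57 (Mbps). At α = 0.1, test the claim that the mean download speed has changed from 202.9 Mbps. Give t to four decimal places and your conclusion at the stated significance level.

H0: μ = 202.9; H1: μ ≠ 202.9 (one-sample t-test, two-sided).
t = (x̄ − μ₀)/(s/√n) = (213.8 − 202.9)/(47.57/√9) = 0.6874
df = n − 1 = 8
Two-sided p-value ≈ 0.5113
Since p ≈ 0.5113 > α = 0.1, fail to reject H0; the data do not provide sufficient evidence against H0.

t = 0.6874; fail to reject H0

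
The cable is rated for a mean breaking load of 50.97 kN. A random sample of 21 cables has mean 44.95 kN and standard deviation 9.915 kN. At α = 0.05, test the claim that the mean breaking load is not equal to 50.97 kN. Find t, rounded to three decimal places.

H0: μ = 50.97; H1: μ ≠ 50.97 (one-sample t-test, two-sided).
t = (x̄ − μ₀)/(s/√n) = (44.95 − 50.97)/(9.915/√21) = -2.782
df = n − 1 = 20
Two-sided p-value ≈ 0.011
Since p ≈ 0.011 < α = 0.05, reject H0; the evidence is statistically significant.

-2.782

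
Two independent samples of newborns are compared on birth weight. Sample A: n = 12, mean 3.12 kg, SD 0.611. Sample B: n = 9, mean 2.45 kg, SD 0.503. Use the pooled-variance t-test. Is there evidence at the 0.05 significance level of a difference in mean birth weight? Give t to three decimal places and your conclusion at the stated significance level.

t = 2.675; reject H0

Let group 1 = sample A, group 2 = sample B. H0: μ_1 = μ_2; H1: μ_1 ≠ μ_2 (two-sample pooled-variance t-test, two-sided).
s_p² = [(12−1)·0.611² + (9−1)·0.503²]/(12+9−2) = 0.322663
t = (3.12 − 2.45)/√[0.322663·(1/12 + 1/9)] = 2.675
df = n₁ + n₂ − 2 = 19
Two-sided p-value ≈ 0.015
Since p ≈ 0.015 < α = 0.05, reject H0; the evidence is statistically significant.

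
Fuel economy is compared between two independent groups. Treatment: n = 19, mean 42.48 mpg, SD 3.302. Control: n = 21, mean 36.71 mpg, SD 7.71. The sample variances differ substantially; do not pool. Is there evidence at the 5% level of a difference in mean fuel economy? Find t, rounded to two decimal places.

3.13

Let group 1 = treatment, group 2 = control. H0: μ_1 = μ_2; H1: μ_1 ≠ μ_2 (Welch's two-sample t-test, two-sided).
t = (x̄_1 − x̄_2)/√(s_1²/n_1 + s_2²/n_2) = (42.48 − 36.71)/√(3.302²/19 + 7.71²/21) = 3.13
Welch–Satterthwaite df ≈ 27.67
Two-sided p-value ≈ 0.004
Since p ≈ 0.004 < α = 0.05, reject H0; the evidence is statistically significant.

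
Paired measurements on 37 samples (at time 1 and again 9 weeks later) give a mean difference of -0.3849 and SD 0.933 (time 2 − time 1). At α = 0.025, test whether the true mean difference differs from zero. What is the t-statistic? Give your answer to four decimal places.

H0: μ_d = 0; H1: μ_d ≠ 0 (paired t-test on the differences, two-sided).
t = d̄/(s_d/√n) = -0.3849/(0.933/√37) = -2.5094
df = n − 1 = 36
Two-sided p-value ≈ 0.017
Since p ≈ 0.017 < α = 0.025, reject H0; the data support H1.

-2.5094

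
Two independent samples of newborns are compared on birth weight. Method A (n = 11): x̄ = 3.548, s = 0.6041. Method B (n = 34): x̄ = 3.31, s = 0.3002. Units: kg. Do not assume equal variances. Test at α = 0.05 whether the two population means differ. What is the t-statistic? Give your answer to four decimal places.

Let group 1 = method A, group 2 = method B. H0: μ_1 = μ_2; H1: μ_1 ≠ μ_2 (Welch's two-sample t-test, two-sided).
t = (x̄_1 − x̄_2)/√(s_1²/n_1 + s_2²/n_2) = (3.548 − 3.31)/√(0.6041²/11 + 0.3002²/34) = 1.2574
Welch–Satterthwaite df ≈ 11.64
Two-sided p-value ≈ 0.233
Since p ≈ 0.233 > α = 0.05, fail to reject H0; the evidence is not statistically significant.

1.2574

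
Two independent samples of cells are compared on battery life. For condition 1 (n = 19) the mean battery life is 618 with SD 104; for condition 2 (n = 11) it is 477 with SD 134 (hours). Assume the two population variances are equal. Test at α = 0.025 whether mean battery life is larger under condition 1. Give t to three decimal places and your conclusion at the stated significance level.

Let group 1 = condition 1, group 2 = condition 2. H0: μ_1 = μ_2; H1: μ_1 > μ_2 (two-sample pooled-variance t-test, right-tailed).
s_p² = [(19−1)·104² + (11−1)·134²]/(19+11−2) = 13366
t = (618 − 477)/√[13366·(1/19 + 1/11)] = 3.219
df = n₁ + n₂ − 2 = 28
p-value = P(T ≥ 3.219) ≈ 0.0016
Since p ≈ 0.0016 < α = 0.025, reject H0; the data support H1.

t = 3.219; reject H0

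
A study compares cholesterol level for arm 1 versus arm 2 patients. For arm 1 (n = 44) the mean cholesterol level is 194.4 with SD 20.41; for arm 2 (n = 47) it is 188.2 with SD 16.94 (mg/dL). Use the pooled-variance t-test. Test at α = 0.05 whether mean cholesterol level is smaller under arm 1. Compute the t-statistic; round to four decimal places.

1.5808

Let group 1 = arm 1, group 2 = arm 2. H0: μ_1 = μ_2; H1: μ_1 < μ_2 (two-sample pooled-variance t-test, left-tailed).
s_p² = [(44−1)·20.41² + (47−1)·16.94²]/(44+47−2) = 349.582
t = (194.4 − 188.2)/√[349.582·(1/44 + 1/47)] = 1.5808
df = n₁ + n₂ − 2 = 89
p-value = P(T ≤ 1.5808) ≈ 0.9413
Since p ≈ 0.9413 > α = 0.05, fail to reject H0; the data do not provide sufficient evidence against H0.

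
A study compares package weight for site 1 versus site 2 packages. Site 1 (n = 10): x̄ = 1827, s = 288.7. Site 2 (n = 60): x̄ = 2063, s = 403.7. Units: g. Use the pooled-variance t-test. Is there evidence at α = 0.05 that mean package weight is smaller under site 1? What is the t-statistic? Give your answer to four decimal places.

Let group 1 = site 1, group 2 = site 2. H0: μ_1 = μ_2; H1: μ_1 < μ_2 (two-sample pooled-variance t-test, left-tailed).
s_p² = [(10−1)·288.7² + (60−1)·403.7²]/(10+60−2) = 152435
t = (1827 − 2063)/√[152435·(1/10 + 1/60)] = -1.7697
df = n₁ + n₂ − 2 = 68
p-value = P(T ≤ -1.7697) ≈ 0.041
Since p ≈ 0.041 < α = 0.05, reject H0; the evidence is statistically significant.

-1.7697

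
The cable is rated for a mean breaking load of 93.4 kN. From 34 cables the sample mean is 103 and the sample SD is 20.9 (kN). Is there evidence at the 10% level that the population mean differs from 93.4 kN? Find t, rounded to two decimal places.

H0: μ = 93.4; H1: μ ≠ 93.4 (one-sample t-test, two-sided).
t = (x̄ − μ₀)/(s/√n) = (103 − 93.4)/(20.9/√34) = 2.68
df = n − 1 = 33
Two-sided p-value ≈ 0.0114
Since p ≈ 0.0114 < α = 0.1, reject H0; the data support H1.

2.68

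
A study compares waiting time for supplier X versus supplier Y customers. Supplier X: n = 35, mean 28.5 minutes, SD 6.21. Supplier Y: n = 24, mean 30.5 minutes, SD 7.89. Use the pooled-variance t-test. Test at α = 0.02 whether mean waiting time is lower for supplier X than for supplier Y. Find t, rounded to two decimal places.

Let group 1 = supplier X, group 2 = supplier Y. H0: μ_1 = μ_2; H1: μ_1 < μ_2 (two-sample pooled-variance t-test, left-tailed).
s_p² = [(35−1)·6.21² + (24−1)·7.89²]/(35+24−2) = 48.1224
t = (28.5 − 30.5)/√[48.1224·(1/35 + 1/24)] = -1.09
df = n₁ + n₂ − 2 = 57
p-value = P(T ≤ -1.09) ≈ 0.1406
Since p ≈ 0.1406 > α = 0.02, fail to reject H0; the data do not provide sufficient evidence against H0.

-1.09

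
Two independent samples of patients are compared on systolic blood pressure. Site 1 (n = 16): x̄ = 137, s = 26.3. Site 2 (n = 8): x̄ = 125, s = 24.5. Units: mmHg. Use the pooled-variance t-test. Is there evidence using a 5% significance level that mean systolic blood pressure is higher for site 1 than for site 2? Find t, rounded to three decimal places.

1.077

Let group 1 = site 1, group 2 = site 2. H0: μ_1 = μ_2; H1: μ_1 > μ_2 (two-sample pooled-variance t-test, right-tailed).
s_p² = [(16−1)·26.3² + (8−1)·24.5²]/(16+8−2) = 662.595
t = (137 − 125)/√[662.595·(1/16 + 1/8)] = 1.077
df = n₁ + n₂ − 2 = 22
p-value = P(T ≥ 1.077) ≈ 0.1467
Since p ≈ 0.1467 > α = 0.05, fail to reject H0; the data do not provide sufficient evidence against H0.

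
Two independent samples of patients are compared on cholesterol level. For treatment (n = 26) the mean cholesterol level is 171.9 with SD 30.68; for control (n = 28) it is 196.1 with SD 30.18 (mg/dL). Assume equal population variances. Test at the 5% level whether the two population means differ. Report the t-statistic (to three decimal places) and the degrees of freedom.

t = -2.921, df = 52

Let group 1 = treatment, group 2 = control. H0: μ_1 = μ_2; H1: μ_1 ≠ μ_2 (two-sample pooled-variance t-test, two-sided).
s_p² = [(26−1)·30.68² + (28−1)·30.18²]/(26+28−2) = 925.462
t = (171.9 − 196.1)/√[925.462·(1/26 + 1/28)] = -2.921
df = n₁ + n₂ − 2 = 52
Two-sided p-value ≈ 0.005
Since p ≈ 0.005 < α = 0.05, reject H0; the evidence is statistically significant.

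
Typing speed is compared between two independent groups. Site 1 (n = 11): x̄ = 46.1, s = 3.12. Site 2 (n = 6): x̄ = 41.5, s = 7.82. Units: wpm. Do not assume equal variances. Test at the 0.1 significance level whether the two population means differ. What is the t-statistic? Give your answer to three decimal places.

1.382

Let group 1 = site 1, group 2 = site 2. H0: μ_1 = μ_2; H1: μ_1 ≠ μ_2 (Welch's two-sample t-test, two-sided).
t = (x̄_1 − x̄_2)/√(s_1²/n_1 + s_2²/n_2) = (46.1 − 41.5)/√(3.12²/11 + 7.82²/6) = 1.382
Welch–Satterthwaite df ≈ 5.88
Two-sided p-value ≈ 0.217
Since p ≈ 0.217 > α = 0.1, fail to reject H0; the evidence is not statistically significant.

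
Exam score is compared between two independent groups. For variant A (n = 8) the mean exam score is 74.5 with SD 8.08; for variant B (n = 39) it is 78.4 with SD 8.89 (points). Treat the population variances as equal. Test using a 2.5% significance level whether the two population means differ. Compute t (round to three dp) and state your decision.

Let group 1 = variant A, group 2 = variant B. H0: μ_1 = μ_2; H1: μ_1 ≠ μ_2 (two-sample pooled-variance t-test, two-sided).
s_p² = [(8−1)·8.08² + (39−1)·8.89²]/(8+39−2) = 76.8939
t = (74.5 − 78.4)/√[76.8939·(1/8 + 1/39)] = -1.146
df = n₁ + n₂ − 2 = 45
Two-sided p-value ≈ 0.258
Since p ≈ 0.258 > α = 0.025, fail to reject H0; the evidence is not statistically significant.

t = -1.146; fail to reject H0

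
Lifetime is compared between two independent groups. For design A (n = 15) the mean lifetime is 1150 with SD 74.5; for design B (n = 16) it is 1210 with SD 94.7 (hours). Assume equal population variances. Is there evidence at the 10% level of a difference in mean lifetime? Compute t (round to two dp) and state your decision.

Let group 1 = design A, group 2 = design B. H0: μ_1 = μ_2; H1: μ_1 ≠ μ_2 (two-sample pooled-variance t-test, two-sided).
s_p² = [(15−1)·74.5² + (16−1)·94.7²]/(15+16−2) = 7318.1
t = (1150 − 1210)/√[7318.1·(1/15 + 1/16)] = -1.95
df = n₁ + n₂ − 2 = 29
Two-sided p-value ≈ 0.061
Since p ≈ 0.061 < α = 0.1, reject H0; the data support H1.

t = -1.95; reject H0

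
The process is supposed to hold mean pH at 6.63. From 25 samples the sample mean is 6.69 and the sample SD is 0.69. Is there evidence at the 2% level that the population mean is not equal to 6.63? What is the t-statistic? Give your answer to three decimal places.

0.435

H0: μ = 6.63; H1: μ ≠ 6.63 (one-sample t-test, two-sided).
t = (x̄ − μ₀)/(s/√n) = (6.69 − 6.63)/(0.69/√25) = 0.435
df = n − 1 = 24
Two-sided p-value ≈ 0.668
Since p ≈ 0.668 > α = 0.02, fail to reject H0; the evidence is not statistically significant.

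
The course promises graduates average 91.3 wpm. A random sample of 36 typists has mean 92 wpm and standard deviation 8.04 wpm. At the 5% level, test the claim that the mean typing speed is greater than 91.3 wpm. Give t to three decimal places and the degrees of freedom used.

t = 0.522, df = 35

H0: μ = 91.3; H1: μ > 91.3 (one-sample t-test, right-tailed).
t = (x̄ − μ₀)/(s/√n) = (92 − 91.3)/(8.04/√36) = 0.522
df = n − 1 = 35
p-value = P(T ≥ 0.522) ≈ 0.302
Since p ≈ 0.302 > α = 0.05, fail to reject H0; the data do not provide sufficient evidence against H0.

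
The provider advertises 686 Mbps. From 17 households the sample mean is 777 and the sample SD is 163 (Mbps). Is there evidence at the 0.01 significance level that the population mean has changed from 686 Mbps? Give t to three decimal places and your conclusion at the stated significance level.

H0: μ = 686; H1: μ ≠ 686 (one-sample t-test, two-sided).
t = (x̄ − μ₀)/(s/√n) = (777 − 686)/(163/√17) = 2.302
df = n − 1 = 16
Two-sided p-value ≈ 0.035
Since p ≈ 0.035 > α = 0.01, fail to reject H0; the evidence is not statistically significant.

t = 2.302; fail to reject H0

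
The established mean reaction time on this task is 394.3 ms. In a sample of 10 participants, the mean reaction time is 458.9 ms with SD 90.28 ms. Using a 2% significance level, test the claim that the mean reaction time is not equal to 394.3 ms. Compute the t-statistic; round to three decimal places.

H0: μ = 394.3; H1: μ ≠ 394.3 (one-sample t-test, two-sided).
t = (x̄ − μ₀)/(s/√n) = (458.9 − 394.3)/(90.28/√10) = 2.263
df = n − 1 = 9
Two-sided p-value ≈ 0.0499
Since p ≈ 0.0499 > α = 0.02, fail to reject H0; the evidence is not statistically significant.

2.263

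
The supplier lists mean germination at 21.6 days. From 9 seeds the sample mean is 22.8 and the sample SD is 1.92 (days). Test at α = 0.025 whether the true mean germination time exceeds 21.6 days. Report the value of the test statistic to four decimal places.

H0: μ = 21.6; H1: μ > 21.6 (one-sample t-test, right-tailed).
t = (x̄ − μ₀)/(s/√n) = (22.8 − 21.6)/(1.92/√9) = 1.8750
df = n − 1 = 8
p-value = P(T ≥ 1.8750) ≈ 0.0488
Since p ≈ 0.0488 > α = 0.025, fail to reject H0; the data do not provide sufficient evidence against H0.

1.8750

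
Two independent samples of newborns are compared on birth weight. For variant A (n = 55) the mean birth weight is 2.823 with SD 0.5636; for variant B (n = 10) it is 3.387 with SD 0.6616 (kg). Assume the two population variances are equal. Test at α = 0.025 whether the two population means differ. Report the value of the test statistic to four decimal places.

-2.8354

Let group 1 = variant A, group 2 = variant B. H0: μ_1 = μ_2; H1: μ_1 ≠ μ_2 (two-sample pooled-variance t-test, two-sided).
s_p² = [(55−1)·0.5636² + (10−1)·0.6616²]/(55+10−2) = 0.334798
t = (2.823 − 3.387)/√[0.334798·(1/55 + 1/10)] = -2.8354
df = n₁ + n₂ − 2 = 63
Two-sided p-value ≈ 0.006
Since p ≈ 0.006 < α = 0.025, reject H0; the evidence is statistically significant.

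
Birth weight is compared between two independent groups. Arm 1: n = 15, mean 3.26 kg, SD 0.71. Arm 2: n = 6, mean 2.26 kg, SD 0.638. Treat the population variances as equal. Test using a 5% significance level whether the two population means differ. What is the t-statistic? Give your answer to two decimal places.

2.99

Let group 1 = arm 1, group 2 = arm 2. H0: μ_1 = μ_2; H1: μ_1 ≠ μ_2 (two-sample pooled-variance t-test, two-sided).
s_p² = [(15−1)·0.71² + (6−1)·0.638²]/(15+6−2) = 0.478559
t = (3.26 − 2.26)/√[0.478559·(1/15 + 1/6)] = 2.99
df = n₁ + n₂ − 2 = 19
Two-sided p-value ≈ 0.007
Since p ≈ 0.007 < α = 0.05, reject H0; the evidence is statistically significant.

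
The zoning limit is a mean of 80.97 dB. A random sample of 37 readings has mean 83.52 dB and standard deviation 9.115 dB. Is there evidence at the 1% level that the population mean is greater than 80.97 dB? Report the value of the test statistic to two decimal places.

1.70

H0: μ = 80.97; H1: μ > 80.97 (one-sample t-test, right-tailed).
t = (x̄ − μ₀)/(s/√n) = (83.52 − 80.97)/(9.115/√37) = 1.70
df = n − 1 = 36
p-value = P(T ≥ 1.70) ≈ 0.0487
Since p ≈ 0.0487 > α = 0.01, fail to reject H0; the evidence is not statistically significant.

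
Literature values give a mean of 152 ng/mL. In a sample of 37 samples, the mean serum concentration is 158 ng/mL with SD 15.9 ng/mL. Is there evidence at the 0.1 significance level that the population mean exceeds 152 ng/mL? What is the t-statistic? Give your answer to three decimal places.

2.295

H0: μ = 152; H1: μ > 152 (one-sample t-test, right-tailed).
t = (x̄ − μ₀)/(s/√n) = (158 − 152)/(15.9/√37) = 2.295
df = n − 1 = 36
p-value = P(T ≥ 2.295) ≈ 0.014
Since p ≈ 0.014 < α = 0.1, reject H0; the evidence is statistically significant.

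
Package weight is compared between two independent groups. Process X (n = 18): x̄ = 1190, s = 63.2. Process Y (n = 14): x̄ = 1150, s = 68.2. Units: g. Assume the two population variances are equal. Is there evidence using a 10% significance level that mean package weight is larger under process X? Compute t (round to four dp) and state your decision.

t = 1.7160; reject H0

Let group 1 = process X, group 2 = process Y. H0: μ_1 = μ_2; H1: μ_1 > μ_2 (two-sample pooled-variance t-test, right-tailed).
s_p² = [(18−1)·63.2² + (14−1)·68.2²]/(18+14−2) = 4278.94
t = (1190 − 1150)/√[4278.94·(1/18 + 1/14)] = 1.7160
df = n₁ + n₂ − 2 = 30
p-value = P(T ≥ 1.7160) ≈ 0.048
Since p ≈ 0.048 < α = 0.1, reject H0; the evidence is statistically significant.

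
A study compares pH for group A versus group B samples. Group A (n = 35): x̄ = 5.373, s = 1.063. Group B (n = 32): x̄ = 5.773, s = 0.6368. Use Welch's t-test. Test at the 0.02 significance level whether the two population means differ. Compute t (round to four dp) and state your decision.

Let group 1 = group A, group 2 = group B. H0: μ_1 = μ_2; H1: μ_1 ≠ μ_2 (Welch's two-sample t-test, two-sided).
t = (x̄_1 − x̄_2)/√(s_1²/n_1 + s_2²/n_2) = (5.373 − 5.773)/√(1.063²/35 + 0.6368²/32) = -1.8865
Welch–Satterthwaite df ≈ 56.40
Two-sided p-value ≈ 0.064
Since p ≈ 0.064 > α = 0.02, fail to reject H0; the data do not provide sufficient evidence against H0.

t = -1.8865; fail to reject H0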